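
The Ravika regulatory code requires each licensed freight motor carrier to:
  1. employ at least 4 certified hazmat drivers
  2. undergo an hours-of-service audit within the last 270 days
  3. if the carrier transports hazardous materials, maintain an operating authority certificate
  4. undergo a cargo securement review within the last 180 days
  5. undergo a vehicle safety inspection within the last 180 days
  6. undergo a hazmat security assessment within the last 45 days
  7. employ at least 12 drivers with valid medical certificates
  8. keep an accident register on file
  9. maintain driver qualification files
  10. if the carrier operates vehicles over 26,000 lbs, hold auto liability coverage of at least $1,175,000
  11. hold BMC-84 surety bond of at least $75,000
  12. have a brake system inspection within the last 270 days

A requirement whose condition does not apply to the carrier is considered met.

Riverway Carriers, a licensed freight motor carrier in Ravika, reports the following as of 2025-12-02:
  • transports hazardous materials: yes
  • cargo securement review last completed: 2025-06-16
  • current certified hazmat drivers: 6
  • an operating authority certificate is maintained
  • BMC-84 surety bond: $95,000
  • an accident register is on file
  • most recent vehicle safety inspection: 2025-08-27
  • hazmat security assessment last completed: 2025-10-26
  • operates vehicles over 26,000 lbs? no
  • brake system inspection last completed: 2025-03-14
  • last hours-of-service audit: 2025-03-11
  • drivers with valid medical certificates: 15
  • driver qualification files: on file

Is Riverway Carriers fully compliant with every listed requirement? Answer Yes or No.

1. certified hazmat drivers 6 ≥ 4 → met
2. hours-of-service audit 266 days ago vs limit 270 → met
3. condition 'transports hazardous materials' holds; operating authority certificate present → met
4. cargo securement review 169 days ago vs limit 180 → met
5. vehicle safety inspection 97 days ago vs limit 180 → met
6. hazmat security assessment 37 days ago vs limit 45 → met
7. drivers with valid medical certificates 15 ≥ 12 → met
8. accident register present → met
9. driver qualification files present → met
10. condition 'operates vehicles over 26,000 lbs' does not hold → requirement n/a → met
11. BMC-84 surety bond $95,000 ≥ $75,000 → met
12. brake system inspection 263 days ago vs limit 270 → met
All met.

Yes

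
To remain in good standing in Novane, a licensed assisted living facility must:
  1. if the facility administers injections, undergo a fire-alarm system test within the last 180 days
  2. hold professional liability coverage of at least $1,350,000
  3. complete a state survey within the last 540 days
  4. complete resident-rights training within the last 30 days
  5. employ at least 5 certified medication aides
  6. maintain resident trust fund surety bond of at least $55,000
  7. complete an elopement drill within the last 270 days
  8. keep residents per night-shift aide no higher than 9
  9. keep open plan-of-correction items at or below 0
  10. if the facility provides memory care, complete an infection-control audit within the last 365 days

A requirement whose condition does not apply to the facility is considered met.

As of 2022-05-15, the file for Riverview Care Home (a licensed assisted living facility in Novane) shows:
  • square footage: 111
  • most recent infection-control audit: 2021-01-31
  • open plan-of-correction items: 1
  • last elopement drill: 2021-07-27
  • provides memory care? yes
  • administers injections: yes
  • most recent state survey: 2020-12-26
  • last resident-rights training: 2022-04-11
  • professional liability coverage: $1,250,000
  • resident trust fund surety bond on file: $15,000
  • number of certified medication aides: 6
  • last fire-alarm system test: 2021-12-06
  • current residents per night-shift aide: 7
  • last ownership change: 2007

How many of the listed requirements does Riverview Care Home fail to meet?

6

1. condition 'administers injections' holds; fire-alarm system test 160 days ago vs limit 180 → met
2. professional liability coverage $1,250,000 < $1,350,000 → not met
3. state survey 505 days ago vs limit 540 → met
4. resident-rights training 34 days ago vs limit 30 → not met
5. certified medication aides 6 ≥ 5 → met
6. resident trust fund surety bond $15,000 < $55,000 → not met
7. elopement drill 292 days ago vs limit 270 → not met
8. residents per night-shift aide 7 ≤ 9 → met
9. open plan-of-correction items 1 > 0 → not met
10. condition 'provides memory care' holds; infection-control audit 469 days ago vs limit 365 → not met
Not met: 6 of 10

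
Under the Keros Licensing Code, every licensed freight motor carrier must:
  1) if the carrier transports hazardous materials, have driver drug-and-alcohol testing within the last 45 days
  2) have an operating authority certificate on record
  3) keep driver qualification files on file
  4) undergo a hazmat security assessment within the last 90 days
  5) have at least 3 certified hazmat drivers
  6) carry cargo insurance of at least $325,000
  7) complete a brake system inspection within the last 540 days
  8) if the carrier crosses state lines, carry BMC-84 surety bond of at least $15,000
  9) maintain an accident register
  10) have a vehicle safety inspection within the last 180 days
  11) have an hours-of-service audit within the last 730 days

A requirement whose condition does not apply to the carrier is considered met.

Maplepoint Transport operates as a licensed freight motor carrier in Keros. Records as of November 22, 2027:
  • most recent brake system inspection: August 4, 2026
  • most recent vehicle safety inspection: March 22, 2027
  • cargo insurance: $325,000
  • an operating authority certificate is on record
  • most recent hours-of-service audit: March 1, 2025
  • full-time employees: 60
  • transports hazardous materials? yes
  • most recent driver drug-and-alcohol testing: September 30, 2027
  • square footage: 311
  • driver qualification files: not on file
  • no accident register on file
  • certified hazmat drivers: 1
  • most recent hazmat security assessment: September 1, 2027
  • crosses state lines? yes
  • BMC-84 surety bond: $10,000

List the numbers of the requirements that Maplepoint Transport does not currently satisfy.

1. condition 'transports hazardous materials' holds; driver drug-and-alcohol testing 53 days ago vs limit 45 → not met
2. operating authority certificate present → met
3. driver qualification files absent → not met
4. hazmat security assessment 82 days ago vs limit 90 → met
5. certified hazmat drivers 1 < 3 → not met
6. cargo insurance $325,000 ≥ $325,000 → met
7. brake system inspection 475 days ago vs limit 540 → met
8. condition 'crosses state lines' holds; BMC-84 surety bond $10,000 < $15,000 → not met
9. accident register absent → not met
10. vehicle safety inspection 245 days ago vs limit 180 → not met
11. hours-of-service audit 996 days ago vs limit 730 → not met
Not met: 1, 3, 5, 8, 9, 10, 11

1, 3, 5, 8, 9, 10, 11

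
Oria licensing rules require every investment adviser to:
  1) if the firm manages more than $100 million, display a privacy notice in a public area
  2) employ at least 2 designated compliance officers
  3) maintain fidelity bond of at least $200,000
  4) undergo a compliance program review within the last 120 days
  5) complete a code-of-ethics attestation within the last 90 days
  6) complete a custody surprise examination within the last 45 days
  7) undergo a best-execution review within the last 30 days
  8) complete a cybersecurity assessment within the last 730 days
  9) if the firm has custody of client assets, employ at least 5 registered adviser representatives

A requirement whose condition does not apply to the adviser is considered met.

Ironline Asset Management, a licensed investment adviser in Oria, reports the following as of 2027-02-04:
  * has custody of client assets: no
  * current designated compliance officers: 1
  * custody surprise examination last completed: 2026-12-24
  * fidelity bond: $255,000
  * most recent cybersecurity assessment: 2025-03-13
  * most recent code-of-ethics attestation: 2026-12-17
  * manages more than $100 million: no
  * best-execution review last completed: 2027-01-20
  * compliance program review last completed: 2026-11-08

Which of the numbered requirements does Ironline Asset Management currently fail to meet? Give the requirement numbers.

2

1. condition 'manages more than $100 million' does not hold → requirement n/a → met
2. designated compliance officers 1 < 2 → not met
3. fidelity bond $255,000 ≥ $200,000 → met
4. compliance program review 88 days ago vs limit 120 → met
5. code-of-ethics attestation 49 days ago vs limit 90 → met
6. custody surprise examination 42 days ago vs limit 45 → met
7. best-execution review 15 days ago vs limit 30 → met
8. cybersecurity assessment 693 days ago vs limit 730 → met
9. condition 'has custody of client assets' does not hold → requirement n/a → met
Not met: 2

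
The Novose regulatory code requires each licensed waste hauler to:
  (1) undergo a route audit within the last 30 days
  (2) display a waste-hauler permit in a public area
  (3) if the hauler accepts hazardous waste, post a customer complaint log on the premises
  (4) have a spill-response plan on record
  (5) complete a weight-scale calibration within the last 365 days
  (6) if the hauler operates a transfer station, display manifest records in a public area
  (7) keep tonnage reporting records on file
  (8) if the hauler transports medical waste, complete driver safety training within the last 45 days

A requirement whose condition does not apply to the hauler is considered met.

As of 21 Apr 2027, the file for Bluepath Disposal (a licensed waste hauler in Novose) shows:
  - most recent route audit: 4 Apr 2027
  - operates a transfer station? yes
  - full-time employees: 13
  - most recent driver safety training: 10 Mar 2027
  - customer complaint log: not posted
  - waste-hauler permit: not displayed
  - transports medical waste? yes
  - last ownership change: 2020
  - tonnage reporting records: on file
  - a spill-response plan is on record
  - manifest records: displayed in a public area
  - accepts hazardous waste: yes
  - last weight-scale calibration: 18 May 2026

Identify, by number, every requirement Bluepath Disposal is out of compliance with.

1. route audit 17 days ago vs limit 30 → met
2. waste-hauler permit absent → not met
3. condition 'accepts hazardous waste' holds; customer complaint log absent → not met
4. spill-response plan present → met
5. weight-scale calibration 338 days ago vs limit 365 → met
6. condition 'operates a transfer station' holds; manifest records present → met
7. tonnage reporting records present → met
8. condition 'transports medical waste' holds; driver safety training 42 days ago vs limit 45 → met
Not met: 2, 3

2, 3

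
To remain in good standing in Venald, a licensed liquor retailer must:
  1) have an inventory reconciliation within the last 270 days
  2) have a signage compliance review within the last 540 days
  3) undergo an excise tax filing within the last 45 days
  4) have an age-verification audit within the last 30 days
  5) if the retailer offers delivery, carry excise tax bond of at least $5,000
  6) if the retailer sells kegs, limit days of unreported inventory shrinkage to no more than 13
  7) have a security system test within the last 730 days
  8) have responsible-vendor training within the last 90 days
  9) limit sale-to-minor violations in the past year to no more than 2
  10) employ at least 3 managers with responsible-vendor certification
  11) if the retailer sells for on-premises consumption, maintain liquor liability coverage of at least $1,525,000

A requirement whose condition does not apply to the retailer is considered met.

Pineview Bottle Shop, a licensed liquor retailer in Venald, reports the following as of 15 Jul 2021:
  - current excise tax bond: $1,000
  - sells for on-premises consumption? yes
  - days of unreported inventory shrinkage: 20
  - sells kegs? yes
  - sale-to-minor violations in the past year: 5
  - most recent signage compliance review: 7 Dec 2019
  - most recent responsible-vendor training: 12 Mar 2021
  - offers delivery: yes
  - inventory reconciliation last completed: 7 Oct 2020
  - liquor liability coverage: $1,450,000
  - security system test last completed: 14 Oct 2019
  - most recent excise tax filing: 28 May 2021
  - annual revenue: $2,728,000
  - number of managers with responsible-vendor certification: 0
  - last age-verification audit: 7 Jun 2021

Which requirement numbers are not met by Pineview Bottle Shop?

1. inventory reconciliation 281 days ago vs limit 270 → not met
2. signage compliance review 586 days ago vs limit 540 → not met
3. excise tax filing 48 days ago vs limit 45 → not met
4. age-verification audit 38 days ago vs limit 30 → not met
5. condition 'offers delivery' holds; excise tax bond $1,000 < $5,000 → not met
6. condition 'sells kegs' holds; days of unreported inventory shrinkage 20 > 13 → not met
7. security system test 640 days ago vs limit 730 → met
8. responsible-vendor training 125 days ago vs limit 90 → not met
9. sale-to-minor violations in the past year 5 > 2 → not met
10. managers with responsible-vendor certification 0 < 3 → not met
11. condition 'sells for on-premises consumption' holds; liquor liability coverage $1,450,000 < $1,525,000 → not met
Not met: 1, 2, 3, 4, 5, 6, 8, 9, 10, 11

1, 2, 3, 4, 5, 6, 8, 9, 10, 11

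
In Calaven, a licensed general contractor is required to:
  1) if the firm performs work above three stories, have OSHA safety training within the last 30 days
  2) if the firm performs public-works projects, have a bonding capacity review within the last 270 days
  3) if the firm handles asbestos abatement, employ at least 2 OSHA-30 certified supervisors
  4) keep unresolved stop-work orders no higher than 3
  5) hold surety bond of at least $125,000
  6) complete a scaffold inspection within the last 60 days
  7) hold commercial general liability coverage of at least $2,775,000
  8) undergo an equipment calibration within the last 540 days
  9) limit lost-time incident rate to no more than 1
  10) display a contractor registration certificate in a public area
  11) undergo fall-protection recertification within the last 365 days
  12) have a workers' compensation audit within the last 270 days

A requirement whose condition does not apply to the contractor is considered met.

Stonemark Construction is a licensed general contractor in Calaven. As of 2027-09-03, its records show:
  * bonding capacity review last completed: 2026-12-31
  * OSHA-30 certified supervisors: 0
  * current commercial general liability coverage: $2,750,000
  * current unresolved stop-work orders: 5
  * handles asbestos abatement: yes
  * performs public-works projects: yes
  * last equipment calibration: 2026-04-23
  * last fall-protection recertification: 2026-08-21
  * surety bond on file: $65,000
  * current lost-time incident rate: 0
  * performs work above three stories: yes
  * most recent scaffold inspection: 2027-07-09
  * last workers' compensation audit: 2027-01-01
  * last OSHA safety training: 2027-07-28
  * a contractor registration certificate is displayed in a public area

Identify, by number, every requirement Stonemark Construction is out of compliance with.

1. condition 'performs work above three stories' holds; OSHA safety training 37 days ago vs limit 30 → not met
2. condition 'performs public-works projects' holds; bonding capacity review 246 days ago vs limit 270 → met
3. condition 'handles asbestos abatement' holds; OSHA-30 certified supervisors 0 < 2 → not met
4. unresolved stop-work orders 5 > 3 → not met
5. surety bond $65,000 < $125,000 → not met
6. scaffold inspection 56 days ago vs limit 60 → met
7. commercial general liability coverage $2,750,000 < $2,775,000 → not met
8. equipment calibration 498 days ago vs limit 540 → met
9. lost-time incident rate 0 ≤ 1 → met
10. contractor registration certificate present → met
11. fall-protection recertification 378 days ago vs limit 365 → not met
12. workers' compensation audit 245 days ago vs limit 270 → met
Not met: 1, 3, 4, 5, 7, 11

1, 3, 4, 5, 7, 11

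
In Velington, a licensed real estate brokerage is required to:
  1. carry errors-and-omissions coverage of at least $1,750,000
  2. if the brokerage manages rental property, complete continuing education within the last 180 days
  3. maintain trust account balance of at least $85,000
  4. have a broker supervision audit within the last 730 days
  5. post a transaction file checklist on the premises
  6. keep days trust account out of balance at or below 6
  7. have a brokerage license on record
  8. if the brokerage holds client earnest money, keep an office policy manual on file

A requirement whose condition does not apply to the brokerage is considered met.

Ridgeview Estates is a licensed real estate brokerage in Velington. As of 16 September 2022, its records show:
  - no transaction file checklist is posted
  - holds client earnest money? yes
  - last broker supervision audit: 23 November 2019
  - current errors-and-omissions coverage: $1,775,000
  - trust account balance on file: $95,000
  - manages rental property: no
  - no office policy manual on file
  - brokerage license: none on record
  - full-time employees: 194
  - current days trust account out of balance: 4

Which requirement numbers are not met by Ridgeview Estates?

4, 5, 7, 8

1. errors-and-omissions coverage $1,775,000 ≥ $1,750,000 → met
2. condition 'manages rental property' does not hold → requirement n/a → met
3. trust account balance $95,000 ≥ $85,000 → met
4. broker supervision audit 1028 days ago vs limit 730 → not met
5. transaction file checklist absent → not met
6. days trust account out of balance 4 ≤ 6 → met
7. brokerage license absent → not met
8. condition 'holds client earnest money' holds; office policy manual absent → not met
Not met: 4, 5, 7, 8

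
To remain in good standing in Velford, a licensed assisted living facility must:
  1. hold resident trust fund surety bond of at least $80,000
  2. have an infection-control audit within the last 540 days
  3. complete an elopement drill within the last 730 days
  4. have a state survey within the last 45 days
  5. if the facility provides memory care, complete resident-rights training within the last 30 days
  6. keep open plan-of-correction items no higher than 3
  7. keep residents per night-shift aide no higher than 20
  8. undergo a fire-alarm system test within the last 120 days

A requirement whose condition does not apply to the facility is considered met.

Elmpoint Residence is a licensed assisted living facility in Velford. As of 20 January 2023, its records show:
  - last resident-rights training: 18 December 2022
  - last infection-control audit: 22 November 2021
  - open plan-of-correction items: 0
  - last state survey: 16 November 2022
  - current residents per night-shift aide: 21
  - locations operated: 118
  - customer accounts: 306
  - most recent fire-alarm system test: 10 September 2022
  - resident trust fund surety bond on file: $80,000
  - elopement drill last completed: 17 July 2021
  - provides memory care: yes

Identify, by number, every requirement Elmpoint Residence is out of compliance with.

4, 5, 7, 8

1. resident trust fund surety bond $80,000 ≥ $80,000 → met
2. infection-control audit 424 days ago vs limit 540 → met
3. elopement drill 552 days ago vs limit 730 → met
4. state survey 65 days ago vs limit 45 → not met
5. condition 'provides memory care' holds; resident-rights training 33 days ago vs limit 30 → not met
6. open plan-of-correction items 0 ≤ 3 → met
7. residents per night-shift aide 21 > 20 → not met
8. fire-alarm system test 132 days ago vs limit 120 → not met
Not met: 4, 5, 7, 8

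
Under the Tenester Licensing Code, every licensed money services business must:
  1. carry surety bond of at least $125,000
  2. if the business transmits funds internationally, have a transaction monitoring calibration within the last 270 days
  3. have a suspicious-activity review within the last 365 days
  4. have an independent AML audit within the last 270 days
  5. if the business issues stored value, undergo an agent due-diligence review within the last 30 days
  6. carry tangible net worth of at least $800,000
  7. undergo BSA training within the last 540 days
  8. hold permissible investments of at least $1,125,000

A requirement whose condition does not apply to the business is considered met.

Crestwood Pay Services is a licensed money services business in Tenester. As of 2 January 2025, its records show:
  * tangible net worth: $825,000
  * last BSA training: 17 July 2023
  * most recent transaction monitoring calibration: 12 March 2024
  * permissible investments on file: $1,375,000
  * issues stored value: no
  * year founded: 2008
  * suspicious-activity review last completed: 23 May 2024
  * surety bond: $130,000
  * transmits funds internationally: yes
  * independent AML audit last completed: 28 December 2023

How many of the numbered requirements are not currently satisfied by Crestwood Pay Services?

1. surety bond $130,000 ≥ $125,000 → met
2. condition 'transmits funds internationally' holds; transaction monitoring calibration 296 days ago vs limit 270 → not met
3. suspicious-activity review 224 days ago vs limit 365 → met
4. independent AML audit 371 days ago vs limit 270 → not met
5. condition 'issues stored value' does not hold → requirement n/a → met
6. tangible net worth $825,000 ≥ $800,000 → met
7. BSA training 535 days ago vs limit 540 → met
8. permissible investments $1,375,000 ≥ $1,125,000 → met
Not met: 2 of 8

2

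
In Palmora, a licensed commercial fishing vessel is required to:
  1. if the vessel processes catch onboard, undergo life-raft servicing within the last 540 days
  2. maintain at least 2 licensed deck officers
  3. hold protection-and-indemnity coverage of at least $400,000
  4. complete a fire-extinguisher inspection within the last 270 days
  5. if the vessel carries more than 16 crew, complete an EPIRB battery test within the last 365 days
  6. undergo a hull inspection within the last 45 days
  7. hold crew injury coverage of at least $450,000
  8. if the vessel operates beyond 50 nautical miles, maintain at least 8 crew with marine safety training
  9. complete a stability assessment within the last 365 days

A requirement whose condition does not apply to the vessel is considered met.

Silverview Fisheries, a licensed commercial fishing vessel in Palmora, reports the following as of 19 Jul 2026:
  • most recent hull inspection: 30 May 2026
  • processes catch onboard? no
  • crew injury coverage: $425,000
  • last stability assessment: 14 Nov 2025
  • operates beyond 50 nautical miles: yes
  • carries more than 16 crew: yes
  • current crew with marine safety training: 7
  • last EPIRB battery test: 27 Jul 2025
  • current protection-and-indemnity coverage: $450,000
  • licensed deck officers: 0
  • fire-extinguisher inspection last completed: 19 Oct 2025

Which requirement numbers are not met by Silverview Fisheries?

2, 4, 6, 7, 8

1. condition 'processes catch onboard' does not hold → requirement n/a → met
2. licensed deck officers 0 < 2 → not met
3. protection-and-indemnity coverage $450,000 ≥ $400,000 → met
4. fire-extinguisher inspection 273 days ago vs limit 270 → not met
5. condition 'carries more than 16 crew' holds; EPIRB battery test 357 days ago vs limit 365 → met
6. hull inspection 50 days ago vs limit 45 → not met
7. crew injury coverage $425,000 < $450,000 → not met
8. condition 'operates beyond 50 nautical miles' holds; crew with marine safety training 7 < 8 → not met
9. stability assessment 247 days ago vs limit 365 → met
Not met: 2, 4, 6, 7, 8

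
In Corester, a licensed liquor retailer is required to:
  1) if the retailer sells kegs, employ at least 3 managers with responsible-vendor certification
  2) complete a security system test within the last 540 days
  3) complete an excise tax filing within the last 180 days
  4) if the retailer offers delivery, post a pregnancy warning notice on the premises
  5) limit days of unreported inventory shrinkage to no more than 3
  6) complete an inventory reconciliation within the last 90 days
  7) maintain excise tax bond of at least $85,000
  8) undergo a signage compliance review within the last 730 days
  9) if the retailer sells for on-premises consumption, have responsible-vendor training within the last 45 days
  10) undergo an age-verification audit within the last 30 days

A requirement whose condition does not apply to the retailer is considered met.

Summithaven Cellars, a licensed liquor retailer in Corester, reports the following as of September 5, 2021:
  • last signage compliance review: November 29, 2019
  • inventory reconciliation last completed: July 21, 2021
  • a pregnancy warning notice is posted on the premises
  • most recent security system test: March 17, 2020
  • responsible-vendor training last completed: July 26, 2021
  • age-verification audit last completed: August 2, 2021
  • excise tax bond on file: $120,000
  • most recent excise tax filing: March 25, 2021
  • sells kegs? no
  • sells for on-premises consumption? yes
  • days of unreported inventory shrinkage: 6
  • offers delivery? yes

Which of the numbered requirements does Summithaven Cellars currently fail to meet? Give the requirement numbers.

1. condition 'sells kegs' does not hold → requirement n/a → met
2. security system test 537 days ago vs limit 540 → met
3. excise tax filing 164 days ago vs limit 180 → met
4. condition 'offers delivery' holds; pregnancy warning notice present → met
5. days of unreported inventory shrinkage 6 > 3 → not met
6. inventory reconciliation 46 days ago vs limit 90 → met
7. excise tax bond $120,000 ≥ $85,000 → met
8. signage compliance review 646 days ago vs limit 730 → met
9. condition 'sells for on-premises consumption' holds; responsible-vendor training 41 days ago vs limit 45 → met
10. age-verification audit 34 days ago vs limit 30 → not met
Not met: 5, 10

5, 10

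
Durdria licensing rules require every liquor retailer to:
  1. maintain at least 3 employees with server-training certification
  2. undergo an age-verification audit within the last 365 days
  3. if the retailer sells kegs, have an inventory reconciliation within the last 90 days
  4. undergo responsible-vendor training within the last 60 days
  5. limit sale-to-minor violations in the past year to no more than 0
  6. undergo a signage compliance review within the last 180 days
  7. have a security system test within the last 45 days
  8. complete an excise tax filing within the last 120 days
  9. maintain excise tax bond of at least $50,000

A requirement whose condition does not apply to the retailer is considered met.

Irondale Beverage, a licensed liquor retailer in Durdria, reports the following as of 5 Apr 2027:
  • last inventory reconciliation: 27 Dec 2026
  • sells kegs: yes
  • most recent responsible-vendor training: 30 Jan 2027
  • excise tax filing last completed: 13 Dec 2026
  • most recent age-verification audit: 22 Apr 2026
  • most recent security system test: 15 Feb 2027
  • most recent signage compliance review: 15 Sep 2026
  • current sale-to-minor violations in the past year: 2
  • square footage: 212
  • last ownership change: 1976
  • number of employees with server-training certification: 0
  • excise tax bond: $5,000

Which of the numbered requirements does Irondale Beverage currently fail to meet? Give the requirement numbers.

1, 3, 4, 5, 6, 7, 9

1. employees with server-training certification 0 < 3 → not met
2. age-verification audit 348 days ago vs limit 365 → met
3. condition 'sells kegs' holds; inventory reconciliation 99 days ago vs limit 90 → not met
4. responsible-vendor training 65 days ago vs limit 60 → not met
5. sale-to-minor violations in the past year 2 > 0 → not met
6. signage compliance review 202 days ago vs limit 180 → not met
7. security system test 49 days ago vs limit 45 → not met
8. excise tax filing 113 days ago vs limit 120 → met
9. excise tax bond $5,000 < $50,000 → not met
Not met: 1, 3, 4, 5, 6, 7, 9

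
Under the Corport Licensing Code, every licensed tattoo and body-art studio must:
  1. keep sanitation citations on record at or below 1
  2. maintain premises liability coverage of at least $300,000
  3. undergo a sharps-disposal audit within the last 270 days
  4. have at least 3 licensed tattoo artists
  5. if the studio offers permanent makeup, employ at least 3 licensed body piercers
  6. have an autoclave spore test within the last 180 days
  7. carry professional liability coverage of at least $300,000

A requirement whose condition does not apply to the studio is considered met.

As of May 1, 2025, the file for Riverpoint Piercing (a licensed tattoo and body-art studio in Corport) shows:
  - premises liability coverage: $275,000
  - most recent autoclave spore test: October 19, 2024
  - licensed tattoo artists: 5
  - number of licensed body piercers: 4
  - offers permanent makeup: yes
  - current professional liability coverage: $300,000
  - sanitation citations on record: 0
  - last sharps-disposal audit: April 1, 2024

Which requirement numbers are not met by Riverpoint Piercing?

1. sanitation citations on record 0 ≤ 1 → met
2. premises liability coverage $275,000 < $300,000 → not met
3. sharps-disposal audit 395 days ago vs limit 270 → not met
4. licensed tattoo artists 5 ≥ 3 → met
5. condition 'offers permanent makeup' holds; licensed body piercers 4 ≥ 3 → met
6. autoclave spore test 194 days ago vs limit 180 → not met
7. professional liability coverage $300,000 ≥ $300,000 → met
Not met: 2, 3, 6

2, 3, 6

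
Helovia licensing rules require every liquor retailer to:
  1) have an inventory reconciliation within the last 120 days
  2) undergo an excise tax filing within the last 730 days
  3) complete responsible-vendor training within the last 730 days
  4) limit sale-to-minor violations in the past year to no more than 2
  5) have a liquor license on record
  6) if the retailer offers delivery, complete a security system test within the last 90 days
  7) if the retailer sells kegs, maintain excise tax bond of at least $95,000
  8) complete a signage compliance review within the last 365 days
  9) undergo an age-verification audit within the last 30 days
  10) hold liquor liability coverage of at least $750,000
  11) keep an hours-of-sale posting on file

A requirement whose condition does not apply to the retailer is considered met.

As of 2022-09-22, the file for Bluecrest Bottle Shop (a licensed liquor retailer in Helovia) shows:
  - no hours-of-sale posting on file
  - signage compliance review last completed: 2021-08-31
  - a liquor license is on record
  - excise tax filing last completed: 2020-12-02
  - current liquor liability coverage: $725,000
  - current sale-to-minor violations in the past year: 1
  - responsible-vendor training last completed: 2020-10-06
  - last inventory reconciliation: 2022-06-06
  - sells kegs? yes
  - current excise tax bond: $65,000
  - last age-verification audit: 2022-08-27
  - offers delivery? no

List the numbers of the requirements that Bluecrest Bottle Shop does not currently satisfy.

7, 8, 10, 11

1. inventory reconciliation 108 days ago vs limit 120 → met
2. excise tax filing 659 days ago vs limit 730 → met
3. responsible-vendor training 716 days ago vs limit 730 → met
4. sale-to-minor violations in the past year 1 ≤ 2 → met
5. liquor license present → met
6. condition 'offers delivery' does not hold → requirement n/a → met
7. condition 'sells kegs' holds; excise tax bond $65,000 < $95,000 → not met
8. signage compliance review 387 days ago vs limit 365 → not met
9. age-verification audit 26 days ago vs limit 30 → met
10. liquor liability coverage $725,000 < $750,000 → not met
11. hours-of-sale posting absent → not met
Not met: 7, 8, 10, 11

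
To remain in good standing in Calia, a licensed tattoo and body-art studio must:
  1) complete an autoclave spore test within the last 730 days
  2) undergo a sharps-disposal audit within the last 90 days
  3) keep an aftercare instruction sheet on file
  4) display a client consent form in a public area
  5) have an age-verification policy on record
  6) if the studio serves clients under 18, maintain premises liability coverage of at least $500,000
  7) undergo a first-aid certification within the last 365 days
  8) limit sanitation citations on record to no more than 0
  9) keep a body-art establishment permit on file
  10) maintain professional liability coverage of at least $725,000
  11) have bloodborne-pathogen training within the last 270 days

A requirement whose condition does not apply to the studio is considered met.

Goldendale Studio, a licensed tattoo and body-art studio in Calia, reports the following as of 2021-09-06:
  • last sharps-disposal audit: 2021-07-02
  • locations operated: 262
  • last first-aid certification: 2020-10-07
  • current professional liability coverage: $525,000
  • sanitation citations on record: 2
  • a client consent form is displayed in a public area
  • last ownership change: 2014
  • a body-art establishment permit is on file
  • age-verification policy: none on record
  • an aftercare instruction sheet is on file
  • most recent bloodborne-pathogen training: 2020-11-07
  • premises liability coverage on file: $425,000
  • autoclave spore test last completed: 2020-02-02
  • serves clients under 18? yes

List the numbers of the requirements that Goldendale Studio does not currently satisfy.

5, 6, 8, 10, 11

1. autoclave spore test 582 days ago vs limit 730 → met
2. sharps-disposal audit 66 days ago vs limit 90 → met
3. aftercare instruction sheet present → met
4. client consent form present → met
5. age-verification policy absent → not met
6. condition 'serves clients under 18' holds; premises liability coverage $425,000 < $500,000 → not met
7. first-aid certification 334 days ago vs limit 365 → met
8. sanitation citations on record 2 > 0 → not met
9. body-art establishment permit present → met
10. professional liability coverage $525,000 < $725,000 → not met
11. bloodborne-pathogen training 303 days ago vs limit 270 → not met
Not met: 5, 6, 8, 10, 11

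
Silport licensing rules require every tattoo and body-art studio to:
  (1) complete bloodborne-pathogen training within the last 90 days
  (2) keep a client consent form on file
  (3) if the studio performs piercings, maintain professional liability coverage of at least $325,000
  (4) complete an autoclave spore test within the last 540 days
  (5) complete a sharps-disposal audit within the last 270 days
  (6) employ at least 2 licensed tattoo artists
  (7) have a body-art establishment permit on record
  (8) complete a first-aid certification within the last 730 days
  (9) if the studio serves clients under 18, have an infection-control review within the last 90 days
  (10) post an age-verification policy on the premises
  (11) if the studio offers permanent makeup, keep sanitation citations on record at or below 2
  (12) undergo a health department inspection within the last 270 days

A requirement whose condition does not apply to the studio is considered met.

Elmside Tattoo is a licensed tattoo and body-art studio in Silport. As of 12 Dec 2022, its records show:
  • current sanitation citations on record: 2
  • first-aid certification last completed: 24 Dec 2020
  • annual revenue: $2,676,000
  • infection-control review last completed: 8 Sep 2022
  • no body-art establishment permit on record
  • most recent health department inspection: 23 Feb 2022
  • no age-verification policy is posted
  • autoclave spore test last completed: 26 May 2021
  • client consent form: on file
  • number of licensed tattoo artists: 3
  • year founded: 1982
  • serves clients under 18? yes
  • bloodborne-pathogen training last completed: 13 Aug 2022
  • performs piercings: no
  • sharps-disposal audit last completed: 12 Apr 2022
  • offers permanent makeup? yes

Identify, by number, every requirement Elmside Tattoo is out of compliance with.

1, 4, 7, 9, 10, 12

1. bloodborne-pathogen training 121 days ago vs limit 90 → not met
2. client consent form present → met
3. condition 'performs piercings' does not hold → requirement n/a → met
4. autoclave spore test 565 days ago vs limit 540 → not met
5. sharps-disposal audit 244 days ago vs limit 270 → met
6. licensed tattoo artists 3 ≥ 2 → met
7. body-art establishment permit absent → not met
8. first-aid certification 718 days ago vs limit 730 → met
9. condition 'serves clients under 18' holds; infection-control review 95 days ago vs limit 90 → not met
10. age-verification policy absent → not met
11. condition 'offers permanent makeup' holds; sanitation citations on record 2 ≤ 2 → met
12. health department inspection 292 days ago vs limit 270 → not met
Not met: 1, 4, 7, 9, 10, 12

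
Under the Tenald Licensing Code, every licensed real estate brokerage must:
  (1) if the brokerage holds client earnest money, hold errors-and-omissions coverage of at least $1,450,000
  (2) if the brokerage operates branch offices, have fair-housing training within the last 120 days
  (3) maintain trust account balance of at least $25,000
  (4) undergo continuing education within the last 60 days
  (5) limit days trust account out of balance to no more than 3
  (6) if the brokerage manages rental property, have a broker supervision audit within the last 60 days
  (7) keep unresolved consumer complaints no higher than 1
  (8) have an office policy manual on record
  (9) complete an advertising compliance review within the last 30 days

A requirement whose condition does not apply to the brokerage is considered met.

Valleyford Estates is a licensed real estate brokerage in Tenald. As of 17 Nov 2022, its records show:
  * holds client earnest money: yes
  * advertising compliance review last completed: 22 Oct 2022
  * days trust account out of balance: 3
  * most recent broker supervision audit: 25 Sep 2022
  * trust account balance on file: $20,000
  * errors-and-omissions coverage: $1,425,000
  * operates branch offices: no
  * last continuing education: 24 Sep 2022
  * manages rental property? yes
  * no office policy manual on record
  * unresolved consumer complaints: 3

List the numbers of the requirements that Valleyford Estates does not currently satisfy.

1, 3, 7, 8

1. condition 'holds client earnest money' holds; errors-and-omissions coverage $1,425,000 < $1,450,000 → not met
2. condition 'operates branch offices' does not hold → requirement n/a → met
3. trust account balance $20,000 < $25,000 → not met
4. continuing education 54 days ago vs limit 60 → met
5. days trust account out of balance 3 ≤ 3 → met
6. condition 'manages rental property' holds; broker supervision audit 53 days ago vs limit 60 → met
7. unresolved consumer complaints 3 > 1 → not met
8. office policy manual absent → not met
9. advertising compliance review 26 days ago vs limit 30 → met
Not met: 1, 3, 7, 8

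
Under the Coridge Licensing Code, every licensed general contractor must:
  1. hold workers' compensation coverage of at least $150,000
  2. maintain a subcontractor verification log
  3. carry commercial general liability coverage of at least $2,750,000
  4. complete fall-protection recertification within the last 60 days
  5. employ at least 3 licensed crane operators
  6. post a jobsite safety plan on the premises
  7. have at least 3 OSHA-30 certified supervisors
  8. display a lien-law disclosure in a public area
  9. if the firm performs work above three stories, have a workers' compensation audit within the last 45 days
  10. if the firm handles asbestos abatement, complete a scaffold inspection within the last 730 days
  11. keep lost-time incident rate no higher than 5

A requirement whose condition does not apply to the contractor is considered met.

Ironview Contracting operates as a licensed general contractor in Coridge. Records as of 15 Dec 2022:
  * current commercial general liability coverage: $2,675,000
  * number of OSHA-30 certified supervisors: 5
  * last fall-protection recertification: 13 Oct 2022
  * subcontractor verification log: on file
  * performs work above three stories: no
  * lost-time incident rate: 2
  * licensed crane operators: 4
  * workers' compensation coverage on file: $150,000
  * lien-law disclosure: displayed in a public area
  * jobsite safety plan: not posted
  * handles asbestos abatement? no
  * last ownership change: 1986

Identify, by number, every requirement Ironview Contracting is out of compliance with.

1. workers' compensation coverage $150,000 ≥ $150,000 → met
2. subcontractor verification log present → met
3. commercial general liability coverage $2,675,000 < $2,750,000 → not met
4. fall-protection recertification 63 days ago vs limit 60 → not met
5. licensed crane operators 4 ≥ 3 → met
6. jobsite safety plan absent → not met
7. OSHA-30 certified supervisors 5 ≥ 3 → met
8. lien-law disclosure present → met
9. condition 'performs work above three stories' does not hold → requirement n/a → met
10. condition 'handles asbestos abatement' does not hold → requirement n/a → met
11. lost-time incident rate 2 ≤ 5 → met
Not met: 3, 4, 6

3, 4, 6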